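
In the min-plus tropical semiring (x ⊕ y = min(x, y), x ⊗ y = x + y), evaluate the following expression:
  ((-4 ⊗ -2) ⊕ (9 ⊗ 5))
((-4 ⊗ -2) ⊕ (9 ⊗ 5)) = -6

Expand innermost to outermost. Recall ⊕ takes the minimum of its arguments and ⊗ takes their sum. Working out the expression ((-4 ⊗ -2) ⊕ (9 ⊗ 5)) gives -6.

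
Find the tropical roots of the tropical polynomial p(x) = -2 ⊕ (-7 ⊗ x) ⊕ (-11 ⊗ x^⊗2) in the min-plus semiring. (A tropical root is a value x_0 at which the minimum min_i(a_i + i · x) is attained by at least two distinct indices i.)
Roots: {4, 5}

Each tropical root is a break point of the lower envelope of the lines y = a_i + i · x (there are 3 lines, with slopes 0, 1, ..., 2). Only the lines that attain the minimum somewhere contribute to roots; other lines are dominated. Here the surviving (envelope) indices are i = 2, i = 1, i = 0.
Intersections between consecutive envelope lines give the roots: for adjacent envelope indices i < j the intersection is x = (a_i − a_j) / (j − i). Reading off the sorted break points: {4, 5}.
Verification: at each break x_0, at least two indices attain the minimum of min_i(a_i + i · x_0).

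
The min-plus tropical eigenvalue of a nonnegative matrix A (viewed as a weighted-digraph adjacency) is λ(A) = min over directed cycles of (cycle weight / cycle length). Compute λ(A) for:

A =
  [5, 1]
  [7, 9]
λ(A) = 4

Enumerate directed cycles and compute their means (weight / length). Sample:
  cycle 0 → 0: weight = 5, length = 1, mean = 5/1 ≈ 5.000
  cycle 1 → 1: weight = 9, length = 1, mean = 9/1 ≈ 9.000
  cycle 0 → 1 → 0: weight = 8, length = 2, mean = 8/2 ≈ 4.000
  cycle 1 → 0 → 1: weight = 8, length = 2, mean = 8/2 ≈ 4.000
Minimum mean = 4.000, attained e.g. along the cycle 0 → 1 → 0 with weight 8 and length 2. So λ(A) = 8/2 = 4.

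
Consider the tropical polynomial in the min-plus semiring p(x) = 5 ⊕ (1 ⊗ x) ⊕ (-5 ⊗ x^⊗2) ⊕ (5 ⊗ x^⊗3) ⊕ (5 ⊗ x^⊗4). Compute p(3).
p(3) = 1

A tropical monomial a ⊗ x^⊗i evaluates to a + i · x. Evaluating each term at x = 3:
  Term 0 contributes 5 + 0 · 3 = 5
  Term 1 contributes 1 + 1 · 3 = 4
  Term 2 contributes -5 + 2 · 3 = 1
  Term 3 contributes 5 + 3 · 3 = 14
  Term 4 contributes 5 + 4 · 3 = 17
p(3) = ⊕ of these = min[5, 4, 1, 14, 17] = 1.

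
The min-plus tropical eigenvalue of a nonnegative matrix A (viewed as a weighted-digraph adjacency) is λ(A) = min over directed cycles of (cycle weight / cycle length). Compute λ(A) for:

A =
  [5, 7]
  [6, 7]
λ(A) = 5

Enumerate directed cycles and compute their means (weight / length). Sample:
  cycle 0 → 0: weight = 5, length = 1, mean = 5/1 ≈ 5.000
  cycle 1 → 1: weight = 7, length = 1, mean = 7/1 ≈ 7.000
  cycle 0 → 1 → 0: weight = 13, length = 2, mean = 13/2 ≈ 6.500
  cycle 1 → 0 → 1: weight = 13, length = 2, mean = 13/2 ≈ 6.500
Minimum mean = 5.000, attained e.g. along the cycle 0 → 0 with weight 5 and length 1. So λ(A) = 5/1 = 5.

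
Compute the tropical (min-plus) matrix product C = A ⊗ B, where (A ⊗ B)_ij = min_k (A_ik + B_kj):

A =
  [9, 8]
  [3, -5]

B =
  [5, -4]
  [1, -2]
A ⊗ B =
  [9, 5]
  [-4, -7]

Apply the min-plus product entry-by-entry:
  C[0][0] = min over k of (A[0][0] + B[0][0] = 9 + 5 = 14, A[0][1] + B[1][0] = 8 + 1 = 9) = 9 (attained at k = 1)
  C[0][1] = min over k of (A[0][0] + B[0][1] = 9 + -4 = 5, A[0][1] + B[1][1] = 8 + -2 = 6) = 5 (attained at k = 0)
  C[1][0] = min over k of (A[1][0] + B[0][0] = 3 + 5 = 8, A[1][1] + B[1][0] = -5 + 1 = -4) = -4 (attained at k = 1)
  C[1][1] = min over k of (A[1][0] + B[0][1] = 3 + -4 = -1, A[1][1] + B[1][1] = -5 + -2 = -7) = -7 (attained at k = 1)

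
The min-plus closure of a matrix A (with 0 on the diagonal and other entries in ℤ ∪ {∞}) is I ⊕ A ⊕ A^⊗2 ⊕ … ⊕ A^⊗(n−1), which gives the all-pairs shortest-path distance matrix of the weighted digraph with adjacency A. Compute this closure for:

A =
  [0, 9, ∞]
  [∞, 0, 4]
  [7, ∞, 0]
Closure =
  [0, 9, 13]
  [11, 0, 4]
  [7, 16, 0]

This is the Floyd-Warshall all-pairs shortest-path computation. For each intermediate vertex k = 0, 1, …, 2, update dist[i][j] ← min(dist[i][j], dist[i][k] + dist[k][j]). The final matrix gives, for each (i, j), the minimum total weight of any directed path from i to j (possibly empty when i = j).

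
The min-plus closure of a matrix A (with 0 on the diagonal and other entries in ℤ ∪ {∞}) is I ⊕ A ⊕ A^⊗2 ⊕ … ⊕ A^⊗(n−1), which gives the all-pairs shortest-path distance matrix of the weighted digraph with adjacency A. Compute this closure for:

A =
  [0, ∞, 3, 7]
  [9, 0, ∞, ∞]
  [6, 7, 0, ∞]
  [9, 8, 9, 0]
Closure =
  [0, 10, 3, 7]
  [9, 0, 12, 16]
  [6, 7, 0, 13]
  [9, 8, 9, 0]

This is the Floyd-Warshall all-pairs shortest-path computation. For each intermediate vertex k = 0, 1, …, 3, update dist[i][j] ← min(dist[i][j], dist[i][k] + dist[k][j]). The final matrix gives, for each (i, j), the minimum total weight of any directed path from i to j (possibly empty when i = j).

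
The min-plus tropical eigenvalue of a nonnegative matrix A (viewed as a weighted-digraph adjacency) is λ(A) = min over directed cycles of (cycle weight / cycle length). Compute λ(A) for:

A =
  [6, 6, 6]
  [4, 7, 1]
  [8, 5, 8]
λ(A) = 3

Enumerate directed cycles and compute their means (weight / length). Sample:
  cycle 0 → 0: weight = 6, length = 1, mean = 6/1 ≈ 6.000
  cycle 1 → 1: weight = 7, length = 1, mean = 7/1 ≈ 7.000
  cycle 2 → 2: weight = 8, length = 1, mean = 8/1 ≈ 8.000
  cycle 0 → 1 → 0: weight = 10, length = 2, mean = 10/2 ≈ 5.000
  cycle 0 → 2 → 0: weight = 14, length = 2, mean = 14/2 ≈ 7.000
  cycle 1 → 0 → 1: weight = 10, length = 2, mean = 10/2 ≈ 5.000
Minimum mean = 3.000, attained e.g. along the cycle 1 → 2 → 1 with weight 6 and length 2. So λ(A) = 6/2 = 3.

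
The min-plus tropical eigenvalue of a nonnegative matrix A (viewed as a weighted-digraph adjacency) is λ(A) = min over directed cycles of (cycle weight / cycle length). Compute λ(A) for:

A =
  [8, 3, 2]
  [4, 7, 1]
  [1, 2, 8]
λ(A) = 3/2

Enumerate directed cycles and compute their means (weight / length). Sample:
  cycle 0 → 0: weight = 8, length = 1, mean = 8/1 ≈ 8.000
  cycle 1 → 1: weight = 7, length = 1, mean = 7/1 ≈ 7.000
  cycle 2 → 2: weight = 8, length = 1, mean = 8/1 ≈ 8.000
  cycle 0 → 1 → 0: weight = 7, length = 2, mean = 7/2 ≈ 3.500
  cycle 0 → 2 → 0: weight = 3, length = 2, mean = 3/2 ≈ 1.500
  cycle 1 → 0 → 1: weight = 7, length = 2, mean = 7/2 ≈ 3.500
Minimum mean = 1.500, attained e.g. along the cycle 0 → 2 → 0 with weight 3 and length 2. So λ(A) = 3/2 = 3/2.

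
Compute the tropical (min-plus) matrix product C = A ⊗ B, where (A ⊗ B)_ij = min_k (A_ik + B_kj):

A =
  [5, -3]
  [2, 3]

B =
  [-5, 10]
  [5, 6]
A ⊗ B =
  [0, 3]
  [-3, 9]

Apply the min-plus product entry-by-entry:
  C[0][0] = min over k of (A[0][0] + B[0][0] = 5 + -5 = 0, A[0][1] + B[1][0] = -3 + 5 = 2) = 0 (attained at k = 0)
  C[0][1] = min over k of (A[0][0] + B[0][1] = 5 + 10 = 15, A[0][1] + B[1][1] = -3 + 6 = 3) = 3 (attained at k = 1)
  C[1][0] = min over k of (A[1][0] + B[0][0] = 2 + -5 = -3, A[1][1] + B[1][0] = 3 + 5 = 8) = -3 (attained at k = 0)
  C[1][1] = min over k of (A[1][0] + B[0][1] = 2 + 10 = 12, A[1][1] + B[1][1] = 3 + 6 = 9) = 9 (attained at k = 1)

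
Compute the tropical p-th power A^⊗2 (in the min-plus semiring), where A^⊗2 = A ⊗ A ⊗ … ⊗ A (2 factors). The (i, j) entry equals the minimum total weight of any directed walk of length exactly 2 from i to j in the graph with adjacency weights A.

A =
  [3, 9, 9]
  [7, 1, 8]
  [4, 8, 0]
A^⊗2 =
  [6, 10, 9]
  [8, 2, 8]
  [4, 8, 0]

Each entry (A^⊗2)_ij equals the minimum over all length-2 walks i = v_0 → v_1 → … → v_2 = j of Σ_t A[v_t][v_{t+1}]. For example, for (i, j) = (0, 2) we minimise over 3 possible intermediate vertex sequences; the minimum is 9, attained along the walk 0 → 2 → 2.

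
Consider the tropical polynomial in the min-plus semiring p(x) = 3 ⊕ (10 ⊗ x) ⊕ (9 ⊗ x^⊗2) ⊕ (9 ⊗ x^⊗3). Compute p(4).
p(4) = 3

A tropical monomial a ⊗ x^⊗i evaluates to a + i · x. Evaluating each term at x = 4:
  Term 0 contributes 3 + 0 · 4 = 3
  Term 1 contributes 10 + 1 · 4 = 14
  Term 2 contributes 9 + 2 · 4 = 17
  Term 3 contributes 9 + 3 · 4 = 21
p(4) = ⊕ of these = min[3, 14, 17, 21] = 3.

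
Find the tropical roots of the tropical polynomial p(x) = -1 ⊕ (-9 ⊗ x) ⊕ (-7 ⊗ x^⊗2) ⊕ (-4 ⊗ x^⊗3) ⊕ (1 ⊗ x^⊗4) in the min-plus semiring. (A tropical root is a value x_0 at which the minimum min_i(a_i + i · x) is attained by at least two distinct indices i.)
Roots: {-5, -3, -2, 8}

Each tropical root is a break point of the lower envelope of the lines y = a_i + i · x (there are 5 lines, with slopes 0, 1, ..., 4). Only the lines that attain the minimum somewhere contribute to roots; other lines are dominated. Here the surviving (envelope) indices are i = 4, i = 3, i = 2, i = 1, i = 0.
Intersections between consecutive envelope lines give the roots: for adjacent envelope indices i < j the intersection is x = (a_i − a_j) / (j − i). Reading off the sorted break points: {-5, -3, -2, 8}.
Verification: at each break x_0, at least two indices attain the minimum of min_i(a_i + i · x_0).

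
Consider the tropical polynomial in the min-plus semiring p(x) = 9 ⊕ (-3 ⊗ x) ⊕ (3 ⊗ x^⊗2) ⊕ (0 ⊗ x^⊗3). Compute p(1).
p(1) = -2

A tropical monomial a ⊗ x^⊗i evaluates to a + i · x. Evaluating each term at x = 1:
  Term 0 contributes 9 + 0 · 1 = 9
  Term 1 contributes -3 + 1 · 1 = -2
  Term 2 contributes 3 + 2 · 1 = 5
  Term 3 contributes 0 + 3 · 1 = 3
p(1) = ⊕ of these = min[9, -2, 5, 3] = -2.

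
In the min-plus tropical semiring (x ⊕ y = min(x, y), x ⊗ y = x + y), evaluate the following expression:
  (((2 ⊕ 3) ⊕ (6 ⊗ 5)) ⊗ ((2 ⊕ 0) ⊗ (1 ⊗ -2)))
(((2 ⊕ 3) ⊕ (6 ⊗ 5)) ⊗ ((2 ⊕ 0) ⊗ (1 ⊗ -2))) = 1

Expand innermost to outermost. Recall ⊕ takes the minimum of its arguments and ⊗ takes their sum. Working out the expression (((2 ⊕ 3) ⊕ (6 ⊗ 5)) ⊗ ((2 ⊕ 0) ⊗ (1 ⊗ -2))) gives 1.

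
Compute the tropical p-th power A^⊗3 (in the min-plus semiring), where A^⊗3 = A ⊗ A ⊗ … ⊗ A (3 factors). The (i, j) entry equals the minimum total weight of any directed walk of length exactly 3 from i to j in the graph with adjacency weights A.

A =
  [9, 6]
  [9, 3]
A^⊗3 =
  [18, 12]
  [15, 9]

Each entry (A^⊗3)_ij equals the minimum over all length-3 walks i = v_0 → v_1 → … → v_3 = j of Σ_t A[v_t][v_{t+1}]. For example, for (i, j) = (0, 1) we minimise over 4 possible intermediate vertex sequences; the minimum is 12, attained along the walk 0 → 1 → 1 → 1.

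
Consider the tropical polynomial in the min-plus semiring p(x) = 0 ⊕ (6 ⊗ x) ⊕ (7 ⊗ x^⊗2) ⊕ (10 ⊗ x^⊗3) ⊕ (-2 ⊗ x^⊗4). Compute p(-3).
p(-3) = -14

A tropical monomial a ⊗ x^⊗i evaluates to a + i · x. Evaluating each term at x = -3:
  Term 0 contributes 0 + 0 · -3 = 0
  Term 1 contributes 6 + 1 · -3 = 3
  Term 2 contributes 7 + 2 · -3 = 1
  Term 3 contributes 10 + 3 · -3 = 1
  Term 4 contributes -2 + 4 · -3 = -14
p(-3) = ⊕ of these = min[0, 3, 1, 1, -14] = -14.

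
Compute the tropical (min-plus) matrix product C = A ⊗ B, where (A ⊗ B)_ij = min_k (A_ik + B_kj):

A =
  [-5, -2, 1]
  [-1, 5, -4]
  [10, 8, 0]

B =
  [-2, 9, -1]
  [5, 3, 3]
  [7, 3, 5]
A ⊗ B =
  [-7, 1, -6]
  [-3, -1, -2]
  [7, 3, 5]

Apply the min-plus product entry-by-entry:
  C[0][0] = min over k of (A[0][0] + B[0][0] = -5 + -2 = -7, A[0][1] + B[1][0] = -2 + 5 = 3, A[0][2] + B[2][0] = 1 + 7 = 8) = -7 (attained at k = 0)
  C[0][1] = min over k of (A[0][0] + B[0][1] = -5 + 9 = 4, A[0][1] + B[1][1] = -2 + 3 = 1, A[0][2] + B[2][1] = 1 + 3 = 4) = 1 (attained at k = 1)
  C[0][2] = min over k of (A[0][0] + B[0][2] = -5 + -1 = -6, A[0][1] + B[1][2] = -2 + 3 = 1, A[0][2] + B[2][2] = 1 + 5 = 6) = -6 (attained at k = 0)
  C[1][0] = min over k of (A[1][0] + B[0][0] = -1 + -2 = -3, A[1][1] + B[1][0] = 5 + 5 = 10, A[1][2] + B[2][0] = -4 + 7 = 3) = -3 (attained at k = 0)
  C[1][1] = min over k of (A[1][0] + B[0][1] = -1 + 9 = 8, A[1][1] + B[1][1] = 5 + 3 = 8, A[1][2] + B[2][1] = -4 + 3 = -1) = -1 (attained at k = 2)
  C[1][2] = min over k of (A[1][0] + B[0][2] = -1 + -1 = -2, A[1][1] + B[1][2] = 5 + 3 = 8, A[1][2] + B[2][2] = -4 + 5 = 1) = -2 (attained at k = 0)
  C[2][0] = min over k of (A[2][0] + B[0][0] = 10 + -2 = 8, A[2][1] + B[1][0] = 8 + 5 = 13, A[2][2] + B[2][0] = 0 + 7 = 7) = 7 (attained at k = 2)
  C[2][1] = min over k of (A[2][0] + B[0][1] = 10 + 9 = 19, A[2][1] + B[1][1] = 8 + 3 = 11, A[2][2] + B[2][1] = 0 + 3 = 3) = 3 (attained at k = 2)
  C[2][2] = min over k of (A[2][0] + B[0][2] = 10 + -1 = 9, A[2][1] + B[1][2] = 8 + 3 = 11, A[2][2] + B[2][2] = 0 + 5 = 5) = 5 (attained at k = 2)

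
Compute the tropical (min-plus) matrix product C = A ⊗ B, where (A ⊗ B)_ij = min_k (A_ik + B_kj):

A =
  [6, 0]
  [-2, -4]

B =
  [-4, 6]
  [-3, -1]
A ⊗ B =
  [-3, -1]
  [-7, -5]

Apply the min-plus product entry-by-entry:
  C[0][0] = min over k of (A[0][0] + B[0][0] = 6 + -4 = 2, A[0][1] + B[1][0] = 0 + -3 = -3) = -3 (attained at k = 1)
  C[0][1] = min over k of (A[0][0] + B[0][1] = 6 + 6 = 12, A[0][1] + B[1][1] = 0 + -1 = -1) = -1 (attained at k = 1)
  C[1][0] = min over k of (A[1][0] + B[0][0] = -2 + -4 = -6, A[1][1] + B[1][0] = -4 + -3 = -7) = -7 (attained at k = 1)
  C[1][1] = min over k of (A[1][0] + B[0][1] = -2 + 6 = 4, A[1][1] + B[1][1] = -4 + -1 = -5) = -5 (attained at k = 1)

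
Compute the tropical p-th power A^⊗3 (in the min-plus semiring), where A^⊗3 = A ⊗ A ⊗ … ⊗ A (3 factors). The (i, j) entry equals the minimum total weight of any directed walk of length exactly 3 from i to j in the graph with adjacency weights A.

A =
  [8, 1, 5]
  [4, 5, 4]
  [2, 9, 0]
A^⊗3 =
  [7, 6, 5]
  [6, 7, 4]
  [2, 3, 0]

Each entry (A^⊗3)_ij equals the minimum over all length-3 walks i = v_0 → v_1 → … → v_3 = j of Σ_t A[v_t][v_{t+1}]. For example, for (i, j) = (0, 2) we minimise over 9 possible intermediate vertex sequences; the minimum is 5, attained along the walk 0 → 1 → 2 → 2.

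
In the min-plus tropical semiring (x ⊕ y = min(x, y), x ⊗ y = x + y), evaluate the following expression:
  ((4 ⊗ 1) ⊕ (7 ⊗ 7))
((4 ⊗ 1) ⊕ (7 ⊗ 7)) = 5

Expand innermost to outermost. Recall ⊕ takes the minimum of its arguments and ⊗ takes their sum. Working out the expression ((4 ⊗ 1) ⊕ (7 ⊗ 7)) gives 5.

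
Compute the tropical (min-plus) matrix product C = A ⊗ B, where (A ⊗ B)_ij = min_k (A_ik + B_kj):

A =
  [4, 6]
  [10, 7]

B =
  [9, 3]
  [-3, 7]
A ⊗ B =
  [3, 7]
  [4, 13]

Apply the min-plus product entry-by-entry:
  C[0][0] = min over k of (A[0][0] + B[0][0] = 4 + 9 = 13, A[0][1] + B[1][0] = 6 + -3 = 3) = 3 (attained at k = 1)
  C[0][1] = min over k of (A[0][0] + B[0][1] = 4 + 3 = 7, A[0][1] + B[1][1] = 6 + 7 = 13) = 7 (attained at k = 0)
  C[1][0] = min over k of (A[1][0] + B[0][0] = 10 + 9 = 19, A[1][1] + B[1][0] = 7 + -3 = 4) = 4 (attained at k = 1)
  C[1][1] = min over k of (A[1][0] + B[0][1] = 10 + 3 = 13, A[1][1] + B[1][1] = 7 + 7 = 14) = 13 (attained at k = 0)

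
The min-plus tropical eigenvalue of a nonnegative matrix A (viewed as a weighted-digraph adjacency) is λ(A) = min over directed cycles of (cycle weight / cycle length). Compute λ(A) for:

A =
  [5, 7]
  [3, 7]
λ(A) = 5

Enumerate directed cycles and compute their means (weight / length). Sample:
  cycle 0 → 0: weight = 5, length = 1, mean = 5/1 ≈ 5.000
  cycle 1 → 1: weight = 7, length = 1, mean = 7/1 ≈ 7.000
  cycle 0 → 1 → 0: weight = 10, length = 2, mean = 10/2 ≈ 5.000
  cycle 1 → 0 → 1: weight = 10, length = 2, mean = 10/2 ≈ 5.000
Minimum mean = 5.000, attained e.g. along the cycle 0 → 0 with weight 5 and length 1. So λ(A) = 5/1 = 5.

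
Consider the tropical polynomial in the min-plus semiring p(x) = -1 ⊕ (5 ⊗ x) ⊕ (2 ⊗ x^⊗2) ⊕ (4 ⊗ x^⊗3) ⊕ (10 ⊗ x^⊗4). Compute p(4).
p(4) = -1

A tropical monomial a ⊗ x^⊗i evaluates to a + i · x. Evaluating each term at x = 4:
  Term 0 contributes -1 + 0 · 4 = -1
  Term 1 contributes 5 + 1 · 4 = 9
  Term 2 contributes 2 + 2 · 4 = 10
  Term 3 contributes 4 + 3 · 4 = 16
  Term 4 contributes 10 + 4 · 4 = 26
p(4) = ⊕ of these = min[-1, 9, 10, 16, 26] = -1.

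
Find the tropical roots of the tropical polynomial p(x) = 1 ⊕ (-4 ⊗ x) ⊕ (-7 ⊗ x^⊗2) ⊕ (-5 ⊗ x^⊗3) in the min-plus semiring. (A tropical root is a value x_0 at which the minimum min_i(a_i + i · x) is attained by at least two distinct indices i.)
Roots: {-2, 3, 5}

Each tropical root is a break point of the lower envelope of the lines y = a_i + i · x (there are 4 lines, with slopes 0, 1, ..., 3). Only the lines that attain the minimum somewhere contribute to roots; other lines are dominated. Here the surviving (envelope) indices are i = 3, i = 2, i = 1, i = 0.
Intersections between consecutive envelope lines give the roots: for adjacent envelope indices i < j the intersection is x = (a_i − a_j) / (j − i). Reading off the sorted break points: {-2, 3, 5}.
Verification: at each break x_0, at least two indices attain the minimum of min_i(a_i + i · x_0).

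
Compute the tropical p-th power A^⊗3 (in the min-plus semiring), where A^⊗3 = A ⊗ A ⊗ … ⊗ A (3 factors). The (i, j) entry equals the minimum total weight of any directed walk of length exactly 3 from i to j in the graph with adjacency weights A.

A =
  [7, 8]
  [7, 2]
A^⊗3 =
  [17, 12]
  [11, 6]

Each entry (A^⊗3)_ij equals the minimum over all length-3 walks i = v_0 → v_1 → … → v_3 = j of Σ_t A[v_t][v_{t+1}]. For example, for (i, j) = (0, 1) we minimise over 4 possible intermediate vertex sequences; the minimum is 12, attained along the walk 0 → 1 → 1 → 1.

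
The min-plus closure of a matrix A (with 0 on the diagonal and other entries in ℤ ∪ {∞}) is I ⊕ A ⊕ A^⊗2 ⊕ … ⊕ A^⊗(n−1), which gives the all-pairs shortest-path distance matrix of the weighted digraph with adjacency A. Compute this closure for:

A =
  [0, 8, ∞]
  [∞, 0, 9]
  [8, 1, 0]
Closure =
  [0, 8, 17]
  [17, 0, 9]
  [8, 1, 0]

This is the Floyd-Warshall all-pairs shortest-path computation. For each intermediate vertex k = 0, 1, …, 2, update dist[i][j] ← min(dist[i][j], dist[i][k] + dist[k][j]). The final matrix gives, for each (i, j), the minimum total weight of any directed path from i to j (possibly empty when i = j).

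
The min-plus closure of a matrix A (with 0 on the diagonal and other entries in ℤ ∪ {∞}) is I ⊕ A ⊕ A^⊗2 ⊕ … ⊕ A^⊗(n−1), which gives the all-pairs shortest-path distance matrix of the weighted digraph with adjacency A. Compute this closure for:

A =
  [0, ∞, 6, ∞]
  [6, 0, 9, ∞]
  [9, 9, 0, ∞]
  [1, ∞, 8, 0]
Closure =
  [0, 15, 6, ∞]
  [6, 0, 9, ∞]
  [9, 9, 0, ∞]
  [1, 16, 7, 0]

This is the Floyd-Warshall all-pairs shortest-path computation. For each intermediate vertex k = 0, 1, …, 3, update dist[i][j] ← min(dist[i][j], dist[i][k] + dist[k][j]). The final matrix gives, for each (i, j), the minimum total weight of any directed path from i to j (possibly empty when i = j).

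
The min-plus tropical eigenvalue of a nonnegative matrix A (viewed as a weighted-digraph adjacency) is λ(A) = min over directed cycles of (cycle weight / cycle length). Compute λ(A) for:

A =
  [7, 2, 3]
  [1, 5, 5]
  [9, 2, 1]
λ(A) = 1

Enumerate directed cycles and compute their means (weight / length). Sample:
  cycle 0 → 0: weight = 7, length = 1, mean = 7/1 ≈ 7.000
  cycle 1 → 1: weight = 5, length = 1, mean = 5/1 ≈ 5.000
  cycle 2 → 2: weight = 1, length = 1, mean = 1/1 ≈ 1.000
  cycle 0 → 1 → 0: weight = 3, length = 2, mean = 3/2 ≈ 1.500
  cycle 0 → 2 → 0: weight = 12, length = 2, mean = 12/2 ≈ 6.000
  cycle 1 → 0 → 1: weight = 3, length = 2, mean = 3/2 ≈ 1.500
Minimum mean = 1.000, attained e.g. along the cycle 2 → 2 with weight 1 and length 1. So λ(A) = 1/1 = 1.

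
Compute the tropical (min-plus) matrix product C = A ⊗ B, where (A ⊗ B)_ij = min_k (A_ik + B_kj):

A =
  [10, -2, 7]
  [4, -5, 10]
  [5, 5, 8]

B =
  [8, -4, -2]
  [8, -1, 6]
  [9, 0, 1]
A ⊗ B =
  [6, -3, 4]
  [3, -6, 1]
  [13, 1, 3]

Apply the min-plus product entry-by-entry:
  C[0][0] = min over k of (A[0][0] + B[0][0] = 10 + 8 = 18, A[0][1] + B[1][0] = -2 + 8 = 6, A[0][2] + B[2][0] = 7 + 9 = 16) = 6 (attained at k = 1)
  C[0][1] = min over k of (A[0][0] + B[0][1] = 10 + -4 = 6, A[0][1] + B[1][1] = -2 + -1 = -3, A[0][2] + B[2][1] = 7 + 0 = 7) = -3 (attained at k = 1)
  C[0][2] = min over k of (A[0][0] + B[0][2] = 10 + -2 = 8, A[0][1] + B[1][2] = -2 + 6 = 4, A[0][2] + B[2][2] = 7 + 1 = 8) = 4 (attained at k = 1)
  C[1][0] = min over k of (A[1][0] + B[0][0] = 4 + 8 = 12, A[1][1] + B[1][0] = -5 + 8 = 3, A[1][2] + B[2][0] = 10 + 9 = 19) = 3 (attained at k = 1)
  C[1][1] = min over k of (A[1][0] + B[0][1] = 4 + -4 = 0, A[1][1] + B[1][1] = -5 + -1 = -6, A[1][2] + B[2][1] = 10 + 0 = 10) = -6 (attained at k = 1)
  C[1][2] = min over k of (A[1][0] + B[0][2] = 4 + -2 = 2, A[1][1] + B[1][2] = -5 + 6 = 1, A[1][2] + B[2][2] = 10 + 1 = 11) = 1 (attained at k = 1)
  C[2][0] = min over k of (A[2][0] + B[0][0] = 5 + 8 = 13, A[2][1] + B[1][0] = 5 + 8 = 13, A[2][2] + B[2][0] = 8 + 9 = 17) = 13 (attained at k = 0)
  C[2][1] = min over k of (A[2][0] + B[0][1] = 5 + -4 = 1, A[2][1] + B[1][1] = 5 + -1 = 4, A[2][2] + B[2][1] = 8 + 0 = 8) = 1 (attained at k = 0)
  C[2][2] = min over k of (A[2][0] + B[0][2] = 5 + -2 = 3, A[2][1] + B[1][2] = 5 + 6 = 11, A[2][2] + B[2][2] = 8 + 1 = 9) = 3 (attained at k = 0)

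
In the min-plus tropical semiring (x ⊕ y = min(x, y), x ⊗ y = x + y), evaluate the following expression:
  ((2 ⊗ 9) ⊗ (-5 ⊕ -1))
((2 ⊗ 9) ⊗ (-5 ⊕ -1)) = 6

Expand innermost to outermost. Recall ⊕ takes the minimum of its arguments and ⊗ takes their sum. Working out the expression ((2 ⊗ 9) ⊗ (-5 ⊕ -1)) gives 6.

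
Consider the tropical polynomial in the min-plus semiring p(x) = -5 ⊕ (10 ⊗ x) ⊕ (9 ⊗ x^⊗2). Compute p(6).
p(6) = -5

A tropical monomial a ⊗ x^⊗i evaluates to a + i · x. Evaluating each term at x = 6:
  Term 0 contributes -5 + 0 · 6 = -5
  Term 1 contributes 10 + 1 · 6 = 16
  Term 2 contributes 9 + 2 · 6 = 21
p(6) = ⊕ of these = min[-5, 16, 21] = -5.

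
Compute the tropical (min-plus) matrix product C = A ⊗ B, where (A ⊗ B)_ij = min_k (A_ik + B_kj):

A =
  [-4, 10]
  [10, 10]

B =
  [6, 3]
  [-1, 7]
A ⊗ B =
  [2, -1]
  [9, 13]

Apply the min-plus product entry-by-entry:
  C[0][0] = min over k of (A[0][0] + B[0][0] = -4 + 6 = 2, A[0][1] + B[1][0] = 10 + -1 = 9) = 2 (attained at k = 0)
  C[0][1] = min over k of (A[0][0] + B[0][1] = -4 + 3 = -1, A[0][1] + B[1][1] = 10 + 7 = 17) = -1 (attained at k = 0)
  C[1][0] = min over k of (A[1][0] + B[0][0] = 10 + 6 = 16, A[1][1] + B[1][0] = 10 + -1 = 9) = 9 (attained at k = 1)
  C[1][1] = min over k of (A[1][0] + B[0][1] = 10 + 3 = 13, A[1][1] + B[1][1] = 10 + 7 = 17) = 13 (attained at k = 0)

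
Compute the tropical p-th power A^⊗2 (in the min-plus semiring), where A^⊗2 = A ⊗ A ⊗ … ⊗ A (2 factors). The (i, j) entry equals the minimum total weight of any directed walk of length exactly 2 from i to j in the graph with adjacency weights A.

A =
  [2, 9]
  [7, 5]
A^⊗2 =
  [4, 11]
  [9, 10]

Each entry (A^⊗2)_ij equals the minimum over all length-2 walks i = v_0 → v_1 → … → v_2 = j of Σ_t A[v_t][v_{t+1}]. For example, for (i, j) = (0, 1) we minimise over 2 possible intermediate vertex sequences; the minimum is 11, attained along the walk 0 → 0 → 1.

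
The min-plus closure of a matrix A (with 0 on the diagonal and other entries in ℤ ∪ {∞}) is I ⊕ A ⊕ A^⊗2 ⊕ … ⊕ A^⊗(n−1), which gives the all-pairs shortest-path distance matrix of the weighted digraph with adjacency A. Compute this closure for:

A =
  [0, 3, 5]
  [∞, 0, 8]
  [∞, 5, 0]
Closure =
  [0, 3, 5]
  [∞, 0, 8]
  [∞, 5, 0]

This is the Floyd-Warshall all-pairs shortest-path computation. For each intermediate vertex k = 0, 1, …, 2, update dist[i][j] ← min(dist[i][j], dist[i][k] + dist[k][j]). The final matrix gives, for each (i, j), the minimum total weight of any directed path from i to j (possibly empty when i = j).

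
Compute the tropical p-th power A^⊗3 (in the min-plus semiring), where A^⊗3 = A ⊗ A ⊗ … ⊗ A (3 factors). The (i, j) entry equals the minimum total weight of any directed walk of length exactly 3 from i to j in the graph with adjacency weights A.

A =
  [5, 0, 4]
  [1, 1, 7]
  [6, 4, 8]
A^⊗3 =
  [2, 1, 5]
  [2, 2, 6]
  [6, 5, 9]

Each entry (A^⊗3)_ij equals the minimum over all length-3 walks i = v_0 → v_1 → … → v_3 = j of Σ_t A[v_t][v_{t+1}]. For example, for (i, j) = (0, 2) we minimise over 9 possible intermediate vertex sequences; the minimum is 5, attained along the walk 0 → 1 → 0 → 2.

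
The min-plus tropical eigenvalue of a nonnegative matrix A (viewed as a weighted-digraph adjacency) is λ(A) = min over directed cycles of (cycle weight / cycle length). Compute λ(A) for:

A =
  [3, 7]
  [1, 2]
λ(A) = 2

Enumerate directed cycles and compute their means (weight / length). Sample:
  cycle 0 → 0: weight = 3, length = 1, mean = 3/1 ≈ 3.000
  cycle 1 → 1: weight = 2, length = 1, mean = 2/1 ≈ 2.000
  cycle 0 → 1 → 0: weight = 8, length = 2, mean = 8/2 ≈ 4.000
  cycle 1 → 0 → 1: weight = 8, length = 2, mean = 8/2 ≈ 4.000
Minimum mean = 2.000, attained e.g. along the cycle 1 → 1 with weight 2 and length 1. So λ(A) = 2/1 = 2.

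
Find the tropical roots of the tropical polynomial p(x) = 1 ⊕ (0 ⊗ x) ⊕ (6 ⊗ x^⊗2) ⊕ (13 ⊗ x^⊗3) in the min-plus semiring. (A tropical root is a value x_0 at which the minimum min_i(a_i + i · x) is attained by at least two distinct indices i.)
Roots: {-7, -6, 1}

Each tropical root is a break point of the lower envelope of the lines y = a_i + i · x (there are 4 lines, with slopes 0, 1, ..., 3). Only the lines that attain the minimum somewhere contribute to roots; other lines are dominated. Here the surviving (envelope) indices are i = 3, i = 2, i = 1, i = 0.
Intersections between consecutive envelope lines give the roots: for adjacent envelope indices i < j the intersection is x = (a_i − a_j) / (j − i). Reading off the sorted break points: {-7, -6, 1}.
Verification: at each break x_0, at least two indices attain the minimum of min_i(a_i + i · x_0).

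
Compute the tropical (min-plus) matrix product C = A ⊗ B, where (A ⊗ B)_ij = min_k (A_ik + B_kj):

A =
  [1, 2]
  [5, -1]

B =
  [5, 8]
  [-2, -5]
A ⊗ B =
  [0, -3]
  [-3, -6]

Apply the min-plus product entry-by-entry:
  C[0][0] = min over k of (A[0][0] + B[0][0] = 1 + 5 = 6, A[0][1] + B[1][0] = 2 + -2 = 0) = 0 (attained at k = 1)
  C[0][1] = min over k of (A[0][0] + B[0][1] = 1 + 8 = 9, A[0][1] + B[1][1] = 2 + -5 = -3) = -3 (attained at k = 1)
  C[1][0] = min over k of (A[1][0] + B[0][0] = 5 + 5 = 10, A[1][1] + B[1][0] = -1 + -2 = -3) = -3 (attained at k = 1)
  C[1][1] = min over k of (A[1][0] + B[0][1] = 5 + 8 = 13, A[1][1] + B[1][1] = -1 + -5 = -6) = -6 (attained at k = 1)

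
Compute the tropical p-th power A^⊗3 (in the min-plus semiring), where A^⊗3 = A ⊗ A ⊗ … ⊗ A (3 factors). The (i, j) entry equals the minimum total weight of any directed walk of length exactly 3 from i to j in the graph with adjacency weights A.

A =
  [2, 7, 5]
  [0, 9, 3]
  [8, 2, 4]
A^⊗3 =
  [6, 9, 9]
  [4, 7, 7]
  [4, 7, 7]

Each entry (A^⊗3)_ij equals the minimum over all length-3 walks i = v_0 → v_1 → … → v_3 = j of Σ_t A[v_t][v_{t+1}]. For example, for (i, j) = (0, 2) we minimise over 9 possible intermediate vertex sequences; the minimum is 9, attained along the walk 0 → 0 → 0 → 2.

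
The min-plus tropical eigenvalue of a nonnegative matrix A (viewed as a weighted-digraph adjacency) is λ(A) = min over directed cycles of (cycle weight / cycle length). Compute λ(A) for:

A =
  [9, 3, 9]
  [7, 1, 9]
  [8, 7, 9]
λ(A) = 1

Enumerate directed cycles and compute their means (weight / length). Sample:
  cycle 0 → 0: weight = 9, length = 1, mean = 9/1 ≈ 9.000
  cycle 1 → 1: weight = 1, length = 1, mean = 1/1 ≈ 1.000
  cycle 2 → 2: weight = 9, length = 1, mean = 9/1 ≈ 9.000
  cycle 0 → 1 → 0: weight = 10, length = 2, mean = 10/2 ≈ 5.000
  cycle 0 → 2 → 0: weight = 17, length = 2, mean = 17/2 ≈ 8.500
  cycle 1 → 0 → 1: weight = 10, length = 2, mean = 10/2 ≈ 5.000
Minimum mean = 1.000, attained e.g. along the cycle 1 → 1 with weight 1 and length 1. So λ(A) = 1/1 = 1.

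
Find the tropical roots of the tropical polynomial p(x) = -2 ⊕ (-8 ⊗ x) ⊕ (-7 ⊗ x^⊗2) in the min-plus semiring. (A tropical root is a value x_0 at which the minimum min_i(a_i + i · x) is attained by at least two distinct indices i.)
Roots: {-1, 6}

Each tropical root is a break point of the lower envelope of the lines y = a_i + i · x (there are 3 lines, with slopes 0, 1, ..., 2). Only the lines that attain the minimum somewhere contribute to roots; other lines are dominated. Here the surviving (envelope) indices are i = 2, i = 1, i = 0.
Intersections between consecutive envelope lines give the roots: for adjacent envelope indices i < j the intersection is x = (a_i − a_j) / (j − i). Reading off the sorted break points: {-1, 6}.
Verification: at each break x_0, at least two indices attain the minimum of min_i(a_i + i · x_0).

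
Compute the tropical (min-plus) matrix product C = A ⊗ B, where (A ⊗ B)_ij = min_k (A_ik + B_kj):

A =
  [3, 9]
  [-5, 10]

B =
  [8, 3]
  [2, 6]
A ⊗ B =
  [11, 6]
  [3, -2]

Apply the min-plus product entry-by-entry:
  C[0][0] = min over k of (A[0][0] + B[0][0] = 3 + 8 = 11, A[0][1] + B[1][0] = 9 + 2 = 11) = 11 (attained at k = 0)
  C[0][1] = min over k of (A[0][0] + B[0][1] = 3 + 3 = 6, A[0][1] + B[1][1] = 9 + 6 = 15) = 6 (attained at k = 0)
  C[1][0] = min over k of (A[1][0] + B[0][0] = -5 + 8 = 3, A[1][1] + B[1][0] = 10 + 2 = 12) = 3 (attained at k = 0)
  C[1][1] = min over k of (A[1][0] + B[0][1] = -5 + 3 = -2, A[1][1] + B[1][1] = 10 + 6 = 16) = -2 (attained at k = 0)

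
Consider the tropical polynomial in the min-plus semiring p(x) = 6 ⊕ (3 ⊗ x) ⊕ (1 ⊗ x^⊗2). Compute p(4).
p(4) = 6

A tropical monomial a ⊗ x^⊗i evaluates to a + i · x. Evaluating each term at x = 4:
  Term 0 contributes 6 + 0 · 4 = 6
  Term 1 contributes 3 + 1 · 4 = 7
  Term 2 contributes 1 + 2 · 4 = 9
p(4) = ⊕ of these = min[6, 7, 9] = 6.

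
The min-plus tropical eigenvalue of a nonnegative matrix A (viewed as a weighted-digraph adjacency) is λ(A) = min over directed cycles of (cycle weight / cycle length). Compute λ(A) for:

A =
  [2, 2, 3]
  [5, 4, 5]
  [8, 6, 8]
λ(A) = 2

Enumerate directed cycles and compute their means (weight / length). Sample:
  cycle 0 → 0: weight = 2, length = 1, mean = 2/1 ≈ 2.000
  cycle 1 → 1: weight = 4, length = 1, mean = 4/1 ≈ 4.000
  cycle 2 → 2: weight = 8, length = 1, mean = 8/1 ≈ 8.000
  cycle 0 → 1 → 0: weight = 7, length = 2, mean = 7/2 ≈ 3.500
  cycle 0 → 2 → 0: weight = 11, length = 2, mean = 11/2 ≈ 5.500
  cycle 1 → 0 → 1: weight = 7, length = 2, mean = 7/2 ≈ 3.500
Minimum mean = 2.000, attained e.g. along the cycle 0 → 0 with weight 2 and length 1. So λ(A) = 2/1 = 2.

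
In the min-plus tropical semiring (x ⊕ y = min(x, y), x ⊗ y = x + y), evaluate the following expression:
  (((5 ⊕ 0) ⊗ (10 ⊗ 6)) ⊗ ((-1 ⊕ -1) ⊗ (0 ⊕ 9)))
(((5 ⊕ 0) ⊗ (10 ⊗ 6)) ⊗ ((-1 ⊕ -1) ⊗ (0 ⊕ 9))) = 15

Expand innermost to outermost. Recall ⊕ takes the minimum of its arguments and ⊗ takes their sum. Working out the expression (((5 ⊕ 0) ⊗ (10 ⊗ 6)) ⊗ ((-1 ⊕ -1) ⊗ (0 ⊕ 9))) gives 15.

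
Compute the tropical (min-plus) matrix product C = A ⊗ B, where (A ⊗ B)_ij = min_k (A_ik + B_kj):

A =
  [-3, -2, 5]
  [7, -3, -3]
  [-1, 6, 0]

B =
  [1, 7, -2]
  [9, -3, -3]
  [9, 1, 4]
A ⊗ B =
  [-2, -5, -5]
  [6, -6, -6]
  [0, 1, -3]

Apply the min-plus product entry-by-entry:
  C[0][0] = min over k of (A[0][0] + B[0][0] = -3 + 1 = -2, A[0][1] + B[1][0] = -2 + 9 = 7, A[0][2] + B[2][0] = 5 + 9 = 14) = -2 (attained at k = 0)
  C[0][1] = min over k of (A[0][0] + B[0][1] = -3 + 7 = 4, A[0][1] + B[1][1] = -2 + -3 = -5, A[0][2] + B[2][1] = 5 + 1 = 6) = -5 (attained at k = 1)
  C[0][2] = min over k of (A[0][0] + B[0][2] = -3 + -2 = -5, A[0][1] + B[1][2] = -2 + -3 = -5, A[0][2] + B[2][2] = 5 + 4 = 9) = -5 (attained at k = 0)
  C[1][0] = min over k of (A[1][0] + B[0][0] = 7 + 1 = 8, A[1][1] + B[1][0] = -3 + 9 = 6, A[1][2] + B[2][0] = -3 + 9 = 6) = 6 (attained at k = 1)
  C[1][1] = min over k of (A[1][0] + B[0][1] = 7 + 7 = 14, A[1][1] + B[1][1] = -3 + -3 = -6, A[1][2] + B[2][1] = -3 + 1 = -2) = -6 (attained at k = 1)
  C[1][2] = min over k of (A[1][0] + B[0][2] = 7 + -2 = 5, A[1][1] + B[1][2] = -3 + -3 = -6, A[1][2] + B[2][2] = -3 + 4 = 1) = -6 (attained at k = 1)
  C[2][0] = min over k of (A[2][0] + B[0][0] = -1 + 1 = 0, A[2][1] + B[1][0] = 6 + 9 = 15, A[2][2] + B[2][0] = 0 + 9 = 9) = 0 (attained at k = 0)
  C[2][1] = min over k of (A[2][0] + B[0][1] = -1 + 7 = 6, A[2][1] + B[1][1] = 6 + -3 = 3, A[2][2] + B[2][1] = 0 + 1 = 1) = 1 (attained at k = 2)
  C[2][2] = min over k of (A[2][0] + B[0][2] = -1 + -2 = -3, A[2][1] + B[1][2] = 6 + -3 = 3, A[2][2] + B[2][2] = 0 + 4 = 4) = -3 (attained at k = 0)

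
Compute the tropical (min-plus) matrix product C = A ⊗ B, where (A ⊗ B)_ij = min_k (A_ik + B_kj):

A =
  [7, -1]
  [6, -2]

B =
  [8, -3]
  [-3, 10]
A ⊗ B =
  [-4, 4]
  [-5, 3]

Apply the min-plus product entry-by-entry:
  C[0][0] = min over k of (A[0][0] + B[0][0] = 7 + 8 = 15, A[0][1] + B[1][0] = -1 + -3 = -4) = -4 (attained at k = 1)
  C[0][1] = min over k of (A[0][0] + B[0][1] = 7 + -3 = 4, A[0][1] + B[1][1] = -1 + 10 = 9) = 4 (attained at k = 0)
  C[1][0] = min over k of (A[1][0] + B[0][0] = 6 + 8 = 14, A[1][1] + B[1][0] = -2 + -3 = -5) = -5 (attained at k = 1)
  C[1][1] = min over k of (A[1][0] + B[0][1] = 6 + -3 = 3, A[1][1] + B[1][1] = -2 + 10 = 8) = 3 (attained at k = 0)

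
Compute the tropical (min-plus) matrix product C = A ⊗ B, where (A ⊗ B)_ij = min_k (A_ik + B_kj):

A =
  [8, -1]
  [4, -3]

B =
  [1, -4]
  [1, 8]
A ⊗ B =
  [0, 4]
  [-2, 0]

Apply the min-plus product entry-by-entry:
  C[0][0] = min over k of (A[0][0] + B[0][0] = 8 + 1 = 9, A[0][1] + B[1][0] = -1 + 1 = 0) = 0 (attained at k = 1)
  C[0][1] = min over k of (A[0][0] + B[0][1] = 8 + -4 = 4, A[0][1] + B[1][1] = -1 + 8 = 7) = 4 (attained at k = 0)
  C[1][0] = min over k of (A[1][0] + B[0][0] = 4 + 1 = 5, A[1][1] + B[1][0] = -3 + 1 = -2) = -2 (attained at k = 1)
  C[1][1] = min over k of (A[1][0] + B[0][1] = 4 + -4 = 0, A[1][1] + B[1][1] = -3 + 8 = 5) = 0 (attained at k = 0)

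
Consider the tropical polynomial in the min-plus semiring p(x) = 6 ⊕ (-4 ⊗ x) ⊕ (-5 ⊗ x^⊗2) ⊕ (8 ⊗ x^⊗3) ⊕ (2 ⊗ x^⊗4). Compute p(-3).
p(-3) = -11

A tropical monomial a ⊗ x^⊗i evaluates to a + i · x. Evaluating each term at x = -3:
  Term 0 contributes 6 + 0 · -3 = 6
  Term 1 contributes -4 + 1 · -3 = -7
  Term 2 contributes -5 + 2 · -3 = -11
  Term 3 contributes 8 + 3 · -3 = -1
  Term 4 contributes 2 + 4 · -3 = -10
p(-3) = ⊕ of these = min[6, -7, -11, -1, -10] = -11.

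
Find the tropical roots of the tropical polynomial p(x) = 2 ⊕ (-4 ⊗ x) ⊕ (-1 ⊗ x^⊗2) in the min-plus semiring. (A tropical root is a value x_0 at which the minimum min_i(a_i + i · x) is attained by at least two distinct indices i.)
Roots: {-3, 6}

Each tropical root is a break point of the lower envelope of the lines y = a_i + i · x (there are 3 lines, with slopes 0, 1, ..., 2). Only the lines that attain the minimum somewhere contribute to roots; other lines are dominated. Here the surviving (envelope) indices are i = 2, i = 1, i = 0.
Intersections between consecutive envelope lines give the roots: for adjacent envelope indices i < j the intersection is x = (a_i − a_j) / (j − i). Reading off the sorted break points: {-3, 6}.
Verification: at each break x_0, at least two indices attain the minimum of min_i(a_i + i · x_0).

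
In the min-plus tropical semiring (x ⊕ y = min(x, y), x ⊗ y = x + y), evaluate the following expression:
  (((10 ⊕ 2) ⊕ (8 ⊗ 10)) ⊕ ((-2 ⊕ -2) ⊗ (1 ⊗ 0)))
(((10 ⊕ 2) ⊕ (8 ⊗ 10)) ⊕ ((-2 ⊕ -2) ⊗ (1 ⊗ 0))) = -1

Expand innermost to outermost. Recall ⊕ takes the minimum of its arguments and ⊗ takes their sum. Working out the expression (((10 ⊕ 2) ⊕ (8 ⊗ 10)) ⊕ ((-2 ⊕ -2) ⊗ (1 ⊗ 0))) gives -1.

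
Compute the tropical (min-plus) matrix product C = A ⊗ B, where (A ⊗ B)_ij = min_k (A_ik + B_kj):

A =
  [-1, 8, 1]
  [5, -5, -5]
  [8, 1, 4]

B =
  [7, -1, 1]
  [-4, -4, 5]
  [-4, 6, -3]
A ⊗ B =
  [-3, -2, -2]
  [-9, -9, -8]
  [-3, -3, 1]

Apply the min-plus product entry-by-entry:
  C[0][0] = min over k of (A[0][0] + B[0][0] = -1 + 7 = 6, A[0][1] + B[1][0] = 8 + -4 = 4, A[0][2] + B[2][0] = 1 + -4 = -3) = -3 (attained at k = 2)
  C[0][1] = min over k of (A[0][0] + B[0][1] = -1 + -1 = -2, A[0][1] + B[1][1] = 8 + -4 = 4, A[0][2] + B[2][1] = 1 + 6 = 7) = -2 (attained at k = 0)
  C[0][2] = min over k of (A[0][0] + B[0][2] = -1 + 1 = 0, A[0][1] + B[1][2] = 8 + 5 = 13, A[0][2] + B[2][2] = 1 + -3 = -2) = -2 (attained at k = 2)
  C[1][0] = min over k of (A[1][0] + B[0][0] = 5 + 7 = 12, A[1][1] + B[1][0] = -5 + -4 = -9, A[1][2] + B[2][0] = -5 + -4 = -9) = -9 (attained at k = 1)
  C[1][1] = min over k of (A[1][0] + B[0][1] = 5 + -1 = 4, A[1][1] + B[1][1] = -5 + -4 = -9, A[1][2] + B[2][1] = -5 + 6 = 1) = -9 (attained at k = 1)
  C[1][2] = min over k of (A[1][0] + B[0][2] = 5 + 1 = 6, A[1][1] + B[1][2] = -5 + 5 = 0, A[1][2] + B[2][2] = -5 + -3 = -8) = -8 (attained at k = 2)
  C[2][0] = min over k of (A[2][0] + B[0][0] = 8 + 7 = 15, A[2][1] + B[1][0] = 1 + -4 = -3, A[2][2] + B[2][0] = 4 + -4 = 0) = -3 (attained at k = 1)
  C[2][1] = min over k of (A[2][0] + B[0][1] = 8 + -1 = 7, A[2][1] + B[1][1] = 1 + -4 = -3, A[2][2] + B[2][1] = 4 + 6 = 10) = -3 (attained at k = 1)
  C[2][2] = min over k of (A[2][0] + B[0][2] = 8 + 1 = 9, A[2][1] + B[1][2] = 1 + 5 = 6, A[2][2] + B[2][2] = 4 + -3 = 1) = 1 (attained at k = 2)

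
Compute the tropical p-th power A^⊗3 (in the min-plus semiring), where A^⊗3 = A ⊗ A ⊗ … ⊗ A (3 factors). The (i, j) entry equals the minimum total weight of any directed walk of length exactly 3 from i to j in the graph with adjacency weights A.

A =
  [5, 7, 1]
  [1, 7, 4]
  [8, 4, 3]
A^⊗3 =
  [6, 8, 7]
  [9, 6, 5]
  [8, 10, 6]

Each entry (A^⊗3)_ij equals the minimum over all length-3 walks i = v_0 → v_1 → … → v_3 = j of Σ_t A[v_t][v_{t+1}]. For example, for (i, j) = (0, 2) we minimise over 9 possible intermediate vertex sequences; the minimum is 7, attained along the walk 0 → 2 → 2 → 2.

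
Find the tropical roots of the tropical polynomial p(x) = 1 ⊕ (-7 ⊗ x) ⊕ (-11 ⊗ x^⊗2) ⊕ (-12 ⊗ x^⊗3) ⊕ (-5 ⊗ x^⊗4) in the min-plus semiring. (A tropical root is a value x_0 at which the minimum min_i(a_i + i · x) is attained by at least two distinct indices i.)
Roots: {-7, 1, 4, 8}

Each tropical root is a break point of the lower envelope of the lines y = a_i + i · x (there are 5 lines, with slopes 0, 1, ..., 4). Only the lines that attain the minimum somewhere contribute to roots; other lines are dominated. Here the surviving (envelope) indices are i = 4, i = 3, i = 2, i = 1, i = 0.
Intersections between consecutive envelope lines give the roots: for adjacent envelope indices i < j the intersection is x = (a_i − a_j) / (j − i). Reading off the sorted break points: {-7, 1, 4, 8}.
Verification: at each break x_0, at least two indices attain the minimum of min_i(a_i + i · x_0).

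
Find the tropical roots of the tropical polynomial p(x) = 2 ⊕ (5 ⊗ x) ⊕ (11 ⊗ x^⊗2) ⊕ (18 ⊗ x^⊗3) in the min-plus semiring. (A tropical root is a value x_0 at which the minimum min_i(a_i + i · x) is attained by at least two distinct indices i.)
Roots: {-7, -6, -3}

Each tropical root is a break point of the lower envelope of the lines y = a_i + i · x (there are 4 lines, with slopes 0, 1, ..., 3). Only the lines that attain the minimum somewhere contribute to roots; other lines are dominated. Here the surviving (envelope) indices are i = 3, i = 2, i = 1, i = 0.
Intersections between consecutive envelope lines give the roots: for adjacent envelope indices i < j the intersection is x = (a_i − a_j) / (j − i). Reading off the sorted break points: {-7, -6, -3}.
Verification: at each break x_0, at least two indices attain the minimum of min_i(a_i + i · x_0).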